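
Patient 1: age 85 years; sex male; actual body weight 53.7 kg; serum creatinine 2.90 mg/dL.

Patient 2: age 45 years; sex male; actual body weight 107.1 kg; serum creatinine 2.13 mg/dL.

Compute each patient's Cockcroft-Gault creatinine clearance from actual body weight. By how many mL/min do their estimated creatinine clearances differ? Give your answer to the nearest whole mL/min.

Patient 1: CrCl = (140 − 85) × 53.7 / (72 × 2.9) = 2953.5 / 208.80 ≈ 14.1 mL/min
Patient 2: CrCl = (140 − 45) × 107.1 / (72 × 2.13) = 10174.5 / 153.36 ≈ 66.3 mL/min
|14.1 − 66.3| = 52.2 mL/min

52 mL/min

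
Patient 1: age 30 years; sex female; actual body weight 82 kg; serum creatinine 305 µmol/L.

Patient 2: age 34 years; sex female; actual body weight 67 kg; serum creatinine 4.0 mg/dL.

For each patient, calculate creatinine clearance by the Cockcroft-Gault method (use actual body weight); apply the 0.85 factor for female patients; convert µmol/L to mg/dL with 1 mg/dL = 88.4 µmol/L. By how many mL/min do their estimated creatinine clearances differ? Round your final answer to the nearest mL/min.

10 mL/min

Patient 1: SCr = 305 / 88.4 = 3.45 mg/dL
Patient 1: CrCl = (140 − 30) × 82 / (72 × 3.45) × 0.85 = 9020.0 / 248.40 × 0.85 ≈ 30.9 mL/min
Patient 2: CrCl = (140 − 34) × 67 / (72 × 4) × 0.85 = 7102.0 / 288.00 × 0.85 ≈ 21.0 mL/min
|30.9 − 21.0| = 9.9 mL/min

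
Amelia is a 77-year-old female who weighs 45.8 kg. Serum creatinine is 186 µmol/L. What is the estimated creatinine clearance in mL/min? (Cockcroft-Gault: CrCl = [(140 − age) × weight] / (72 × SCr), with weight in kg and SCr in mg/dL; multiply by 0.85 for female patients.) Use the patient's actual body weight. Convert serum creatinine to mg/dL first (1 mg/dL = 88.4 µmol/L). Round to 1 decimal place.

16.2 mL/min

SCr = 186 / 88.4 = 2.104 mg/dL
CrCl = (140 − 77) × 45.8 / (72 × 2.104) × 0.85 = 2885.4 / 151.49 × 0.85 ≈ 16.2 mL/min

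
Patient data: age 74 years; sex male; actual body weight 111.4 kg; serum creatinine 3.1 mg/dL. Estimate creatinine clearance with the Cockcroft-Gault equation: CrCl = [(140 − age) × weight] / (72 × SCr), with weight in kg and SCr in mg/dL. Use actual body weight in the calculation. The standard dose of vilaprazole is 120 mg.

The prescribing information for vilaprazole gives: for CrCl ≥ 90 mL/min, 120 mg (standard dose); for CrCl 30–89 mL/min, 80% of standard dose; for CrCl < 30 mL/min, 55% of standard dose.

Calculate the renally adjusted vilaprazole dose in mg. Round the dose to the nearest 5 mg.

CrCl = (140 − 74) × 111.4 / (72 × 3.1) = 7352.4 / 223.20 ≈ 32.9 mL/min
CrCl ≈ 33 mL/min → bracket 30–89 mL/min.
80% of 120 mg = 96 mg → 95 mg

95 mg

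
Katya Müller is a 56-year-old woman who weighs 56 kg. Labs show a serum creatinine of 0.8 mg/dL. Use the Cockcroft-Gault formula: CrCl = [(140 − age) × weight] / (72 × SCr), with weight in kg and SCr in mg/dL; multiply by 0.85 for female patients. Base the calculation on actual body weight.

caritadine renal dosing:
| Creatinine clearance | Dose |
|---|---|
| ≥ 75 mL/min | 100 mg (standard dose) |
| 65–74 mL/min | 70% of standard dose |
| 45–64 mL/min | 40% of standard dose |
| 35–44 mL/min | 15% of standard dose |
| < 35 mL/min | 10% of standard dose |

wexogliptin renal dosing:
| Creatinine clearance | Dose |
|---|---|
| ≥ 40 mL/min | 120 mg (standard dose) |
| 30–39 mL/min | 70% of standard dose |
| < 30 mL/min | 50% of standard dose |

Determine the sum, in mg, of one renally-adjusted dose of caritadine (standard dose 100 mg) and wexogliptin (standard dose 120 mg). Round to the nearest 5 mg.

190 mg

CrCl = (140 − 56) × 56 / (72 × 0.8) × 0.85 = 4704.0 / 57.60 × 0.85 ≈ 69.4 mL/min
CrCl ≈ 69 mL/min.
caritadine: 65–74 mL/min → 70% of 100 mg = 70 mg.
wexogliptin: ≥ 40 mL/min → 100% of 120 mg = 120 mg.
Total = 70 + 120 = 190 mg.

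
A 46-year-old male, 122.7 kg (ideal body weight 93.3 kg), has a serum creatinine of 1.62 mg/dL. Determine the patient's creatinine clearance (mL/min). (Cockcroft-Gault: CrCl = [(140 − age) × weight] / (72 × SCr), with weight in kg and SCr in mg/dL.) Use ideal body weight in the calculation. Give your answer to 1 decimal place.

CrCl = (140 − 46) × 93.3 / (72 × 1.62) = 8770.2 / 116.64 ≈ 75.2 mL/min

75.2 mL/min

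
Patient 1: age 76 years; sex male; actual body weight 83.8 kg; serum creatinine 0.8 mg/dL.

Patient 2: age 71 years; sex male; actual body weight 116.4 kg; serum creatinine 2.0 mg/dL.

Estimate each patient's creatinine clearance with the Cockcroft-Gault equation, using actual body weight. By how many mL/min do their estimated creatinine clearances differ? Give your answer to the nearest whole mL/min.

37 mL/min

Patient 1: CrCl = (140 − 76) × 83.8 / (72 × 0.8) = 5363.2 / 57.60 ≈ 93.1 mL/min
Patient 2: CrCl = (140 − 71) × 116.4 / (72 × 2) = 8031.6 / 144.00 ≈ 55.8 mL/min
|93.1 − 55.8| = 37.3 mL/min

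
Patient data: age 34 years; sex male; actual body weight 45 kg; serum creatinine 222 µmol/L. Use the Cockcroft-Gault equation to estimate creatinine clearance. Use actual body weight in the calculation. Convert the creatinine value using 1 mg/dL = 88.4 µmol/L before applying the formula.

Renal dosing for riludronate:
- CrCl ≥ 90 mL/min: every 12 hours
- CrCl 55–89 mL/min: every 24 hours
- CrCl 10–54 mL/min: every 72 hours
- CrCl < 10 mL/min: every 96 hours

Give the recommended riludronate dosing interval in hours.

every 72 hours

SCr = 222 / 88.4 = 2.511 mg/dL
CrCl = (140 − 34) × 45 / (72 × 2.511) = 4770.0 / 180.79 ≈ 26.4 mL/min
CrCl ≈ 26 mL/min → bracket 10–54 mL/min → every 72 hours.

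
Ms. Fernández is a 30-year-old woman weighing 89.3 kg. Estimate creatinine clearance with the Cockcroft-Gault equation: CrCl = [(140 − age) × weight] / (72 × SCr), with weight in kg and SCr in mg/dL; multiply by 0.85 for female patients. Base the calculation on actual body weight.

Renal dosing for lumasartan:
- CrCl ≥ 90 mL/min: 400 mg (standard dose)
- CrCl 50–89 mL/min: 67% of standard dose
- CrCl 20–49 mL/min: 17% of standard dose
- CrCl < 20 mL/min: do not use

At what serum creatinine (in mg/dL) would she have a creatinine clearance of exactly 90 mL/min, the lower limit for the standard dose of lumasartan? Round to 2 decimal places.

1.29 mg/dL

Standard dose requires CrCl ≥ 90 mL/min.
Set (140 − 30) × 89.3 × 0.85 / (72 × SCr) = 90
SCr = (140 − 30) × 89.3 × 0.85 / (72 × 90) = 1.289 mg/dL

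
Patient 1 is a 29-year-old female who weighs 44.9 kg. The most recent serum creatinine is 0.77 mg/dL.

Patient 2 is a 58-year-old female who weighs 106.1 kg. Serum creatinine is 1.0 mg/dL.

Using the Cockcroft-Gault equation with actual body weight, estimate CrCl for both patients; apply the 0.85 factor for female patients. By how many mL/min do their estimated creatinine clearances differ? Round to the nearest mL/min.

Patient 1: CrCl = (140 − 29) × 44.9 / (72 × 0.77) × 0.85 = 4983.9 / 55.44 × 0.85 ≈ 76.4 mL/min
Patient 2: CrCl = (140 − 58) × 106.1 / (72 × 1) × 0.85 = 8700.2 / 72.00 × 0.85 ≈ 102.7 mL/min
|76.4 − 102.7| = 26.3 mL/min

26 mL/min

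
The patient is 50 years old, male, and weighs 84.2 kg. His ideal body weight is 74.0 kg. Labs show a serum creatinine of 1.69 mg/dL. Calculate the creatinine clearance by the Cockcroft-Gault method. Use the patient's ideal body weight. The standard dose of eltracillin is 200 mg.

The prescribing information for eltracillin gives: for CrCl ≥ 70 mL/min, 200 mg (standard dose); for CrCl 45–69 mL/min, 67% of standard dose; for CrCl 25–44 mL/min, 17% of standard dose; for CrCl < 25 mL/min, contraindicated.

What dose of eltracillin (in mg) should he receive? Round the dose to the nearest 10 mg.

CrCl = (140 − 50) × 74 / (72 × 1.69) = 6660.0 / 121.68 ≈ 54.7 mL/min
CrCl ≈ 55 mL/min → bracket 45–69 mL/min.
67% of 200 mg = 134 mg → 130 mg

130 mg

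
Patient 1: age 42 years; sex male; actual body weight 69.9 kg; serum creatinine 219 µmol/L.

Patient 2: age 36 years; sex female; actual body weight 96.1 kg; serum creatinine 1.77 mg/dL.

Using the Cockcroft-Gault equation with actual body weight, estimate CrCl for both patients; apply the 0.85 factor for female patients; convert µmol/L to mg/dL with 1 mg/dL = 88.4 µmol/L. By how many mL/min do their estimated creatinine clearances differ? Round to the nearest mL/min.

Patient 1: SCr = 219 / 88.4 = 2.477 mg/dL
Patient 1: CrCl = (140 − 42) × 69.9 / (72 × 2.477) = 6850.2 / 178.34 ≈ 38.4 mL/min
Patient 2: CrCl = (140 − 36) × 96.1 / (72 × 1.77) × 0.85 = 9994.4 / 127.44 × 0.85 ≈ 66.7 mL/min
|38.4 − 66.7| = 28.3 mL/min

28 mL/min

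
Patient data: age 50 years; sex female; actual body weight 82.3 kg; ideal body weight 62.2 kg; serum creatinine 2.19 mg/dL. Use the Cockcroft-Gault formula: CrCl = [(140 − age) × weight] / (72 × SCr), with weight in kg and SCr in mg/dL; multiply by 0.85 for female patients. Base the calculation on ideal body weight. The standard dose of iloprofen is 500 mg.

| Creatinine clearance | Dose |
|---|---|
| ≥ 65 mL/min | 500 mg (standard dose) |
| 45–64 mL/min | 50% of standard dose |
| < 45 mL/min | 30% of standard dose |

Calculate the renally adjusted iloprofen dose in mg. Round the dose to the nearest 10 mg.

150 mg

CrCl = (140 − 50) × 62.2 / (72 × 2.19) × 0.85 = 5598.0 / 157.68 × 0.85 ≈ 30.2 mL/min
CrCl ≈ 30 mL/min → bracket < 45 mL/min.
30% of 500 mg = 150 mg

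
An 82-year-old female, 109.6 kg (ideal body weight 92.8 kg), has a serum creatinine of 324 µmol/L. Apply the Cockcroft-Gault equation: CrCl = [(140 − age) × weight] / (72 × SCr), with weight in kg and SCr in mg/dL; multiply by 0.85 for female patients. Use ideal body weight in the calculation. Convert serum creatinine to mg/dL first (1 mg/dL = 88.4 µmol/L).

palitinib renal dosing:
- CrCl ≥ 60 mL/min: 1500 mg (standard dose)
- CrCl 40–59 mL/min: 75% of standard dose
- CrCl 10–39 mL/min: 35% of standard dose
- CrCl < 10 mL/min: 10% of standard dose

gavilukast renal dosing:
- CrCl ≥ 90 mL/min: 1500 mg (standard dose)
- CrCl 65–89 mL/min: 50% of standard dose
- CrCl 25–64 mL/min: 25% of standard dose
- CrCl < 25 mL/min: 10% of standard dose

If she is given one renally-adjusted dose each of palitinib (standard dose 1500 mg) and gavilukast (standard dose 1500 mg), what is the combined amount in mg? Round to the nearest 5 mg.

SCr = 324 / 88.4 = 3.665 mg/dL
CrCl = (140 − 82) × 92.8 / (72 × 3.665) × 0.85 = 5382.4 / 263.88 × 0.85 ≈ 17.3 mL/min
CrCl ≈ 17 mL/min.
palitinib: 10–39 mL/min → 35% of 1500 mg = 525 mg.
gavilukast: < 25 mL/min → 10% of 1500 mg = 150 mg.
Total = 525 + 150 = 675 mg.

675 mg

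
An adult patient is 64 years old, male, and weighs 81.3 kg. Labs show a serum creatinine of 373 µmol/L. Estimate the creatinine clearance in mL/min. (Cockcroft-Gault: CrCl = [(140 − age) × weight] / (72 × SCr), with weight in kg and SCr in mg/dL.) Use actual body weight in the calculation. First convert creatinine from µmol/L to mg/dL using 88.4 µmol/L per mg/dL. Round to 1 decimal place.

SCr = 373 / 88.4 = 4.219 mg/dL
CrCl = (140 − 64) × 81.3 / (72 × 4.219) = 6178.8 / 303.77 ≈ 20.3 mL/min

20.3 mL/min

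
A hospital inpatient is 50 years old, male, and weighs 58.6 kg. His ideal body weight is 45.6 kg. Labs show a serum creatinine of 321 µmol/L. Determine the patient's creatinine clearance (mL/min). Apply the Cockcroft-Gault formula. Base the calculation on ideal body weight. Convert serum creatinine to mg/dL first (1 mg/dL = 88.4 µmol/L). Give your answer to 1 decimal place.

15.7 mL/min

SCr = 321 / 88.4 = 3.631 mg/dL
CrCl = (140 − 50) × 45.6 / (72 × 3.631) = 4104.0 / 261.43 ≈ 15.7 mL/min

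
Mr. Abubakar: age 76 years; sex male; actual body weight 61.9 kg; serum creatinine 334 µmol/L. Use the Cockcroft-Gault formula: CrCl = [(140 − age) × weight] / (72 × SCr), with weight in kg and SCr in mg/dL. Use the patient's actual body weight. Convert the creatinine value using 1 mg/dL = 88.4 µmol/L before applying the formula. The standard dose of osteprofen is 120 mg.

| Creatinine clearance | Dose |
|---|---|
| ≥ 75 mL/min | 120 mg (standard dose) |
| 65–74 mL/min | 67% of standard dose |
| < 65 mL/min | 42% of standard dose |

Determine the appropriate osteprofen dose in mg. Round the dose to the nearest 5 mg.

50 mg

SCr = 334 / 88.4 = 3.778 mg/dL
CrCl = (140 − 76) × 61.9 / (72 × 3.778) = 3961.6 / 272.02 ≈ 14.6 mL/min
CrCl ≈ 15 mL/min → bracket < 65 mL/min.
42% of 120 mg = 50.4 mg → 50 mg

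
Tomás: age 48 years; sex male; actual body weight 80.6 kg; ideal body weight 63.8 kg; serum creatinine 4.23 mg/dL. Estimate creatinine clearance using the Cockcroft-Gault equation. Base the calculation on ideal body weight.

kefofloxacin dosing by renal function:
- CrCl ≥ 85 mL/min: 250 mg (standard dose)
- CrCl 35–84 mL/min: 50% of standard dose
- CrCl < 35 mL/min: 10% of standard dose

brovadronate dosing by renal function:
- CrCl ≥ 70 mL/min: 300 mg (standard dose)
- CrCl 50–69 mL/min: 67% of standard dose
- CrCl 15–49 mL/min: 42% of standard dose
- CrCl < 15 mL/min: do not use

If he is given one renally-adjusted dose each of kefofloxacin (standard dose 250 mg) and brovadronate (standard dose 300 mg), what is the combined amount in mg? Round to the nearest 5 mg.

150 mg

CrCl = (140 − 48) × 63.8 / (72 × 4.23) = 5869.6 / 304.56 ≈ 19.3 mL/min
CrCl ≈ 19 mL/min.
kefofloxacin: < 35 mL/min → 10% of 250 mg = 25 mg.
brovadronate: 15–49 mL/min → 42% of 300 mg = 126 mg.
Total = 25 + 126 = 151 mg.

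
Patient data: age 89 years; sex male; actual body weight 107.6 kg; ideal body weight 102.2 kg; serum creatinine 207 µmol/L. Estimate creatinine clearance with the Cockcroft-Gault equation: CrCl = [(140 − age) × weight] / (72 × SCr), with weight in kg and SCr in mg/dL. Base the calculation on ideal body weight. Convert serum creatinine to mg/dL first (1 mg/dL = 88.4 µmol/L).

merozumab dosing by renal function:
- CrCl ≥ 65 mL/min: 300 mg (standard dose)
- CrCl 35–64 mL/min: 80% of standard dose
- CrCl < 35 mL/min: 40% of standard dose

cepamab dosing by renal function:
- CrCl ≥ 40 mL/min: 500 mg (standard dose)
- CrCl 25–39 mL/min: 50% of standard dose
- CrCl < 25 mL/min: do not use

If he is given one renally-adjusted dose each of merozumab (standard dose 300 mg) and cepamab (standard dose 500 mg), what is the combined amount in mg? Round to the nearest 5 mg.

370 mg

SCr = 207 / 88.4 = 2.342 mg/dL
CrCl = (140 − 89) × 102.2 / (72 × 2.342) = 5212.2 / 168.62 ≈ 30.9 mL/min
CrCl ≈ 31 mL/min.
merozumab: < 35 mL/min → 40% of 300 mg = 120 mg.
cepamab: 25–39 mL/min → 50% of 500 mg = 250 mg.
Total = 120 + 250 = 370 mg.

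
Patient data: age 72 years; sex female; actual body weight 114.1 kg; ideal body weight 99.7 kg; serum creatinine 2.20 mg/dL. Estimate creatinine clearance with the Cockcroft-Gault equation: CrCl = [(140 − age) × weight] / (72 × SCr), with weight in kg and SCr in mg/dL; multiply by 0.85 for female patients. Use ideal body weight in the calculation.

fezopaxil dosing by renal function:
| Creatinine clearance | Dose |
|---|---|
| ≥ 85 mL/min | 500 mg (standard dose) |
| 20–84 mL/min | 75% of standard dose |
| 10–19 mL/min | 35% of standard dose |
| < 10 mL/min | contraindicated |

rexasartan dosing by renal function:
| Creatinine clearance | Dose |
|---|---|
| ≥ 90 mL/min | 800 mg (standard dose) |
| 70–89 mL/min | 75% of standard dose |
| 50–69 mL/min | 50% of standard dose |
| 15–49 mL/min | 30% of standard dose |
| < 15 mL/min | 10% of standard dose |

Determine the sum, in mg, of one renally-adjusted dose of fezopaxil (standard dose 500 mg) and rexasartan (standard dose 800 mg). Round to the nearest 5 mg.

CrCl = (140 − 72) × 99.7 / (72 × 2.2) × 0.85 = 6779.6 / 158.40 × 0.85 ≈ 36.4 mL/min
CrCl ≈ 36 mL/min.
fezopaxil: 20–84 mL/min → 75% of 500 mg = 375 mg.
rexasartan: 15–49 mL/min → 30% of 800 mg = 240 mg.
Total = 375 + 240 = 615 mg.

615 mg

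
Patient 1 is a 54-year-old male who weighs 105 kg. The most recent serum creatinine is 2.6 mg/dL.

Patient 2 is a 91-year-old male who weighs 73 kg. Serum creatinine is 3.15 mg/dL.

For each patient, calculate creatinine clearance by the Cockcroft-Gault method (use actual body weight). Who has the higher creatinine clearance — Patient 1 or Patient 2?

Patient 1

Patient 1: CrCl = (140 − 54) × 105 / (72 × 2.6) = 9030.0 / 187.20 ≈ 48.2 mL/min
Patient 2: CrCl = (140 − 91) × 73 / (72 × 3.15) = 3577.0 / 226.80 ≈ 15.8 mL/min
48.2 vs 15.8 mL/min → Patient 1 is higher.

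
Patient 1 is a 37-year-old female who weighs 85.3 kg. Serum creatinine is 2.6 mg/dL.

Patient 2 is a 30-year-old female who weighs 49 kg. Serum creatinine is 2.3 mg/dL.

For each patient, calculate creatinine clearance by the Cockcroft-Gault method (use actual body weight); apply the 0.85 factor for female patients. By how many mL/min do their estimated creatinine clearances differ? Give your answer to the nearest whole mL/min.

Patient 1: CrCl = (140 − 37) × 85.3 / (72 × 2.6) × 0.85 = 8785.9 / 187.20 × 0.85 ≈ 39.9 mL/min
Patient 2: CrCl = (140 − 30) × 49 / (72 × 2.3) × 0.85 = 5390.0 / 165.60 × 0.85 ≈ 27.7 mL/min
|39.9 − 27.7| = 12.2 mL/min

12 mL/min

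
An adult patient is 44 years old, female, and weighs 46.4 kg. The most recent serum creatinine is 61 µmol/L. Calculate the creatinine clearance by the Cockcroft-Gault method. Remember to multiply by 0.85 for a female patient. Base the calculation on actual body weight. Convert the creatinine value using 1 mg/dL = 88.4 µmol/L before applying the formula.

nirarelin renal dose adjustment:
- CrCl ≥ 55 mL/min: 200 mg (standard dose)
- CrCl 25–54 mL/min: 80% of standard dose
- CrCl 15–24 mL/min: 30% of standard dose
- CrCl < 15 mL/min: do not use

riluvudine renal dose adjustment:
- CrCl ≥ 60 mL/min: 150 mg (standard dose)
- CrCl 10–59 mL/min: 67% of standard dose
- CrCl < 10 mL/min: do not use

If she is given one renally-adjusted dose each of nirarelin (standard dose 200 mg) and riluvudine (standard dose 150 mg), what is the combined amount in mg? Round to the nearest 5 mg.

SCr = 61 / 88.4 = 0.69 mg/dL
CrCl = (140 − 44) × 46.4 / (72 × 0.69) × 0.85 = 4454.4 / 49.68 × 0.85 ≈ 76.2 mL/min
CrCl ≈ 76 mL/min.
nirarelin: ≥ 55 mL/min → 100% of 200 mg = 200 mg.
riluvudine: ≥ 60 mL/min → 100% of 150 mg = 150 mg.
Total = 200 + 150 = 350 mg.

350 mg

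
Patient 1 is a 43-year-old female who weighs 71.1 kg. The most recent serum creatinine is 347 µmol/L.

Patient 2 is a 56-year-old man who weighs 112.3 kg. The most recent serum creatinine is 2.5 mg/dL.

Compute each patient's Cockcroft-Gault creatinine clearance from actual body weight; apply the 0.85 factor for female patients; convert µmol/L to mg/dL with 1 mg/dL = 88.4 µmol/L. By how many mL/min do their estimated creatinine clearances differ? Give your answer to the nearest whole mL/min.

32 mL/min

Patient 1: SCr = 347 / 88.4 = 3.925 mg/dL
Patient 1: CrCl = (140 − 43) × 71.1 / (72 × 3.925) × 0.85 = 6896.7 / 282.60 × 0.85 ≈ 20.7 mL/min
Patient 2: CrCl = (140 − 56) × 112.3 / (72 × 2.5) = 9433.2 / 180.00 ≈ 52.4 mL/min
|20.7 − 52.4| = 31.7 mL/min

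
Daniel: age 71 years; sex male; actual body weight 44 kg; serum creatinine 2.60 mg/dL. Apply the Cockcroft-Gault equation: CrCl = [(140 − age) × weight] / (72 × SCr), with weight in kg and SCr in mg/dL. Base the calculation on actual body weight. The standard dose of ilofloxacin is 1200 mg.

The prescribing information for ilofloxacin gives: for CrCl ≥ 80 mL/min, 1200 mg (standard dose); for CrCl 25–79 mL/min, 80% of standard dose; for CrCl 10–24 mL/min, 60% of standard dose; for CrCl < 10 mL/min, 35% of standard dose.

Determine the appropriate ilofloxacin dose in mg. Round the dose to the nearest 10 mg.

CrCl = (140 − 71) × 44 / (72 × 2.6) = 3036.0 / 187.20 ≈ 16.2 mL/min
CrCl ≈ 16 mL/min → bracket 10–24 mL/min.
60% of 1200 mg = 720 mg

720 mg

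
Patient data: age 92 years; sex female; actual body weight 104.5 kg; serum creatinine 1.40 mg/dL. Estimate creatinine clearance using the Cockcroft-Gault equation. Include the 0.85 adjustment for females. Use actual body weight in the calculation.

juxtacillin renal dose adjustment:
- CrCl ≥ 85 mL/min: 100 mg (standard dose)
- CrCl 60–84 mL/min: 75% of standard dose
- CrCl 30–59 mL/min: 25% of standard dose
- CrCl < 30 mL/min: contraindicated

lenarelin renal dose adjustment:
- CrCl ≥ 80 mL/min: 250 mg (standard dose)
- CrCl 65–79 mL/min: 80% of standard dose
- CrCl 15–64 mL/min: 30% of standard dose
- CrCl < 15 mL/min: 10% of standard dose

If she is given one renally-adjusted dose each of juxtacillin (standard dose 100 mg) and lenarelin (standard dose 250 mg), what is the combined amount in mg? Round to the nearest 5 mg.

100 mg

CrCl = (140 − 92) × 104.5 / (72 × 1.4) × 0.85 = 5016.0 / 100.80 × 0.85 ≈ 42.3 mL/min
CrCl ≈ 42 mL/min.
juxtacillin: 30–59 mL/min → 25% of 100 mg = 25 mg.
lenarelin: 15–64 mL/min → 30% of 250 mg = 75 mg.
Total = 25 + 75 = 100 mg.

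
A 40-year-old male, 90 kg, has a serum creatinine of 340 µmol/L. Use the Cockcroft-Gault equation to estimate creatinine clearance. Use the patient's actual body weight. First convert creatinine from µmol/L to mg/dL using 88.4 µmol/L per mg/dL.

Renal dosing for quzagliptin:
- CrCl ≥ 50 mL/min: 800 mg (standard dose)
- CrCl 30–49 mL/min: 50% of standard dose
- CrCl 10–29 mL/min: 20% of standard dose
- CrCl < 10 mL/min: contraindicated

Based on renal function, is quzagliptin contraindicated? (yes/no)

SCr = 340 / 88.4 = 3.846 mg/dL
CrCl = (140 − 40) × 90 / (72 × 3.846) = 9000.0 / 276.91 ≈ 32.5 mL/min
CrCl ≈ 32 mL/min, which is ≥ 10 mL/min.

no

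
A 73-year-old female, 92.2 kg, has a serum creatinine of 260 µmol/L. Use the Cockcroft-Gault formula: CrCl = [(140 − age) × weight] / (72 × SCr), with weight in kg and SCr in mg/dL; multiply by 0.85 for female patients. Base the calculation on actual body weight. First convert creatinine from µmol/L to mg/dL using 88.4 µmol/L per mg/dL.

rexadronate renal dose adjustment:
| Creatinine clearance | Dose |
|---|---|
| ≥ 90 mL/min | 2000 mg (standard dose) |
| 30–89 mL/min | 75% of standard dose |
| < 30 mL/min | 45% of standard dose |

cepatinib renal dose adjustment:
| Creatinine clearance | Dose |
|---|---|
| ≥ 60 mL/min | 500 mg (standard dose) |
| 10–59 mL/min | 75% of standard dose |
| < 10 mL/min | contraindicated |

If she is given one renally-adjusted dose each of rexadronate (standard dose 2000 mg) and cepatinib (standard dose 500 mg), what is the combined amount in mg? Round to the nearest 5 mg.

1275 mg

SCr = 260 / 88.4 = 2.941 mg/dL
CrCl = (140 − 73) × 92.2 / (72 × 2.941) × 0.85 = 6177.4 / 211.75 × 0.85 ≈ 24.8 mL/min
CrCl ≈ 25 mL/min.
rexadronate: < 30 mL/min → 45% of 2000 mg = 900 mg.
cepatinib: 10–59 mL/min → 75% of 500 mg = 375 mg.
Total = 900 + 375 = 1275 mg.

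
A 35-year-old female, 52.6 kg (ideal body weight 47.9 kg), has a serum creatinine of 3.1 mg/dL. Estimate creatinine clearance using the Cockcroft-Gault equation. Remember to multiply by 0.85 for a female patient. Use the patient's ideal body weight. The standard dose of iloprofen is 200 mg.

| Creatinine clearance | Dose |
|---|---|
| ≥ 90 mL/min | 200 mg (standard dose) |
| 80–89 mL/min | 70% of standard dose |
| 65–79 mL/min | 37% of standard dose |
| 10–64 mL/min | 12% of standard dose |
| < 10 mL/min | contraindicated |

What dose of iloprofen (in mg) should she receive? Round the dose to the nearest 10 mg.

CrCl = (140 − 35) × 47.9 / (72 × 3.1) × 0.85 = 5029.5 / 223.20 × 0.85 ≈ 19.2 mL/min
CrCl ≈ 19 mL/min → bracket 10–64 mL/min.
12% of 200 mg = 24 mg → 20 mg

20 mg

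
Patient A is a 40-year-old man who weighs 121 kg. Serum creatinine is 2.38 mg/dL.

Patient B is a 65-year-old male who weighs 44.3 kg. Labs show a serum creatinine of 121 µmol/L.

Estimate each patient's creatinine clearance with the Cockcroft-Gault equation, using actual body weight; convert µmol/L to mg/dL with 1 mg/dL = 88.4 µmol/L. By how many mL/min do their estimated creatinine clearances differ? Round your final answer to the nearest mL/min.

37 mL/min

Patient A: CrCl = (140 − 40) × 121 / (72 × 2.38) = 12100.0 / 171.36 ≈ 70.6 mL/min
Patient B: SCr = 121 / 88.4 = 1.369 mg/dL
Patient B: CrCl = (140 − 65) × 44.3 / (72 × 1.369) = 3322.5 / 98.57 ≈ 33.7 mL/min
|70.6 − 33.7| = 36.9 mL/min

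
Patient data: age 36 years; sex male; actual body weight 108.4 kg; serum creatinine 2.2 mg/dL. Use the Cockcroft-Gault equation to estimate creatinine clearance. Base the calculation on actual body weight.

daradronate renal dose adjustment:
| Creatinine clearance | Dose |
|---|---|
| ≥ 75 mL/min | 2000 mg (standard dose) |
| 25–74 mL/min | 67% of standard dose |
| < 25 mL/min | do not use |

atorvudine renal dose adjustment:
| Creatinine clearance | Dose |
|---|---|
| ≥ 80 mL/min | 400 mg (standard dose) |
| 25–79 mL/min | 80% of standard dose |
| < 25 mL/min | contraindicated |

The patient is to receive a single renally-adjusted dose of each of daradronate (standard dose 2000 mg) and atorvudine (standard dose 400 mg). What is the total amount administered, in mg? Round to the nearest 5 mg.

1660 mg

CrCl = (140 − 36) × 108.4 / (72 × 2.2) = 11273.6 / 158.40 ≈ 71.2 mL/min
CrCl ≈ 71 mL/min.
daradronate: 25–74 mL/min → 67% of 2000 mg = 1340 mg.
atorvudine: 25–79 mL/min → 80% of 400 mg = 320 mg.
Total = 1340 + 320 = 1660 mg.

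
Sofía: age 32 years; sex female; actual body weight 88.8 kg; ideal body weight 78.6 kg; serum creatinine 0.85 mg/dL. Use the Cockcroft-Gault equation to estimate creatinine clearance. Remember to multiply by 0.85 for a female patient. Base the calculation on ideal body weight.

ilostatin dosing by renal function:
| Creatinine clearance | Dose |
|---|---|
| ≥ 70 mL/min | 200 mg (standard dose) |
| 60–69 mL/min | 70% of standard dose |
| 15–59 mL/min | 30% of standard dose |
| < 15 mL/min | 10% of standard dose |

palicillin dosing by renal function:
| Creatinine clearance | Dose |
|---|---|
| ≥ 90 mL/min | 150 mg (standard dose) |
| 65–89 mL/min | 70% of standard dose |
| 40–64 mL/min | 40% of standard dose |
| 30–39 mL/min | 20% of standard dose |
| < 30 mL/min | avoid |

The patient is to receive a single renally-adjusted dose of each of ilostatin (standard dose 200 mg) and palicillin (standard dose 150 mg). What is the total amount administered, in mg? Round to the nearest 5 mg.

CrCl = (140 − 32) × 78.6 / (72 × 0.85) × 0.85 = 8488.8 / 61.20 × 0.85 ≈ 117.9 mL/min
CrCl ≈ 118 mL/min.
ilostatin: ≥ 70 mL/min → 100% of 200 mg = 200 mg.
palicillin: ≥ 90 mL/min → 100% of 150 mg = 150 mg.
Total = 200 + 150 = 350 mg.

350 mg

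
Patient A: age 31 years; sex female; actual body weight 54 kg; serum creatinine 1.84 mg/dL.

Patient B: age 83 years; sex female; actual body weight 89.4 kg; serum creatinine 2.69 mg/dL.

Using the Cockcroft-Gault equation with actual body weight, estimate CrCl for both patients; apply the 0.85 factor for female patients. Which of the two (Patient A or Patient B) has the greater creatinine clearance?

Patient A

Patient A: CrCl = (140 − 31) × 54 / (72 × 1.84) × 0.85 = 5886.0 / 132.48 × 0.85 ≈ 37.8 mL/min
Patient B: CrCl = (140 − 83) × 89.4 / (72 × 2.69) × 0.85 = 5095.8 / 193.68 × 0.85 ≈ 22.4 mL/min
37.8 vs 22.4 mL/min → Patient A is higher.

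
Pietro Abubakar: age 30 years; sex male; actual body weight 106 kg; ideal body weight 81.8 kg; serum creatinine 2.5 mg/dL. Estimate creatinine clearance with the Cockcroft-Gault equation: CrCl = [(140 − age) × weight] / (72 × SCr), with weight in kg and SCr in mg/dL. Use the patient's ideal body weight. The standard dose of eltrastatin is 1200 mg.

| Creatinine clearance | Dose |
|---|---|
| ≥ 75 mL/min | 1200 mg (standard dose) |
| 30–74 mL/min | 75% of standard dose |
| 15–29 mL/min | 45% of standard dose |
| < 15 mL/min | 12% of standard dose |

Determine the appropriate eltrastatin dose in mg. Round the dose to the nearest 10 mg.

900 mg

CrCl = (140 − 30) × 81.8 / (72 × 2.5) = 8998.0 / 180.00 ≈ 50.0 mL/min
CrCl ≈ 50 mL/min → bracket 30–74 mL/min.
75% of 1200 mg = 900 mg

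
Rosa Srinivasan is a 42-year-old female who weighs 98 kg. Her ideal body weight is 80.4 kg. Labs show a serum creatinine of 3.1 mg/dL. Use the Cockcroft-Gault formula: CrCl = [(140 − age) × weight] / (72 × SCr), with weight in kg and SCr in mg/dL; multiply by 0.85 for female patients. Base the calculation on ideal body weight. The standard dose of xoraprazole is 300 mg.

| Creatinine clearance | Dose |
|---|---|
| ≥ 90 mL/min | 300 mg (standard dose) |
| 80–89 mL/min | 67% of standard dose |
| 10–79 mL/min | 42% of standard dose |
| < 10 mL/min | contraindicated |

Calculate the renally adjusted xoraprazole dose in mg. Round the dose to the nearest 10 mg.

CrCl = (140 − 42) × 80.4 / (72 × 3.1) × 0.85 = 7879.2 / 223.20 × 0.85 ≈ 30.0 mL/min
CrCl ≈ 30 mL/min → bracket 10–79 mL/min.
42% of 300 mg = 126 mg → 130 mg

130 mg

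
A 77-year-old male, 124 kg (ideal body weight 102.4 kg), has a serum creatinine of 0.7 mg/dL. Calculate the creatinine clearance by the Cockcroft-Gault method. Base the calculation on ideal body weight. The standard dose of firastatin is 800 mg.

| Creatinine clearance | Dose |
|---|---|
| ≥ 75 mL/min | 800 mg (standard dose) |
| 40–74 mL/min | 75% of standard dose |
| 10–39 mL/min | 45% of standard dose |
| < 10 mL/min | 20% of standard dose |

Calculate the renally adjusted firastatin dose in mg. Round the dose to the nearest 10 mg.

CrCl = (140 − 77) × 102.4 / (72 × 0.7) = 6451.2 / 50.40 ≈ 128.0 mL/min
CrCl ≈ 128 mL/min → bracket ≥ 75 mL/min.
100% of 800 mg = 800 mg

800 mg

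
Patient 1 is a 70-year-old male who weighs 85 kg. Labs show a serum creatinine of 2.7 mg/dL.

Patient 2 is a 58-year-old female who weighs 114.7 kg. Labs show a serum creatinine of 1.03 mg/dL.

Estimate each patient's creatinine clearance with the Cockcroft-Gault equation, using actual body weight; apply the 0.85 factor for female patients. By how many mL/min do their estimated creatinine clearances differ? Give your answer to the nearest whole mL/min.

Patient 1: CrCl = (140 − 70) × 85 / (72 × 2.7) = 5950.0 / 194.40 ≈ 30.6 mL/min
Patient 2: CrCl = (140 − 58) × 114.7 / (72 × 1.03) × 0.85 = 9405.4 / 74.16 × 0.85 ≈ 107.8 mL/min
|30.6 − 107.8| = 77.2 mL/min

77 mL/min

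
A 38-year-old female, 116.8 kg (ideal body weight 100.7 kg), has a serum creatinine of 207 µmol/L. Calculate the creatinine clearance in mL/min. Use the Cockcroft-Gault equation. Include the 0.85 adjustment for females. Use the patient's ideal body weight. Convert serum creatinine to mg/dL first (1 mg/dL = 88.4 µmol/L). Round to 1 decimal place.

51.8 mL/min

SCr = 207 / 88.4 = 2.342 mg/dL
CrCl = (140 − 38) × 100.7 / (72 × 2.342) × 0.85 = 10271.4 / 168.62 × 0.85 ≈ 51.8 mL/min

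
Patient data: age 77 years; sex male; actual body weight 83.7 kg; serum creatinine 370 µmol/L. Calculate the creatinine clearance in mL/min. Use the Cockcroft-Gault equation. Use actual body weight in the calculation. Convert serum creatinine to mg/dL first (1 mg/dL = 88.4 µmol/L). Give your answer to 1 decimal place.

SCr = 370 / 88.4 = 4.186 mg/dL
CrCl = (140 − 77) × 83.7 / (72 × 4.186) = 5273.1 / 301.39 ≈ 17.5 mL/min

17.5 mL/min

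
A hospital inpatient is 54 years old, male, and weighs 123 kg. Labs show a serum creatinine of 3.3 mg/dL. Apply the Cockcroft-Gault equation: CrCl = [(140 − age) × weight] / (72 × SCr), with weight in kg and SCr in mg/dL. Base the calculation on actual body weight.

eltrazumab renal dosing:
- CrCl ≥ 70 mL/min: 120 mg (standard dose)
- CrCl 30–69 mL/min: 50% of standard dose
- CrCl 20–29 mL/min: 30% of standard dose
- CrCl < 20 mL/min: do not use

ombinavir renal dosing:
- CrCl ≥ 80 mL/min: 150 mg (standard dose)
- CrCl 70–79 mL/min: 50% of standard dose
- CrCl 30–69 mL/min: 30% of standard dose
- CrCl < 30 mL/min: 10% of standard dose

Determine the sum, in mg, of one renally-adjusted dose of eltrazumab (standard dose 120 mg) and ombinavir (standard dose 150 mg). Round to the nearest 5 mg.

105 mg

CrCl = (140 − 54) × 123 / (72 × 3.3) = 10578.0 / 237.60 ≈ 44.5 mL/min
CrCl ≈ 45 mL/min.
eltrazumab: 30–69 mL/min → 50% of 120 mg = 60 mg.
ombinavir: 30–69 mL/min → 30% of 150 mg = 45 mg.
Total = 60 + 45 = 105 mg.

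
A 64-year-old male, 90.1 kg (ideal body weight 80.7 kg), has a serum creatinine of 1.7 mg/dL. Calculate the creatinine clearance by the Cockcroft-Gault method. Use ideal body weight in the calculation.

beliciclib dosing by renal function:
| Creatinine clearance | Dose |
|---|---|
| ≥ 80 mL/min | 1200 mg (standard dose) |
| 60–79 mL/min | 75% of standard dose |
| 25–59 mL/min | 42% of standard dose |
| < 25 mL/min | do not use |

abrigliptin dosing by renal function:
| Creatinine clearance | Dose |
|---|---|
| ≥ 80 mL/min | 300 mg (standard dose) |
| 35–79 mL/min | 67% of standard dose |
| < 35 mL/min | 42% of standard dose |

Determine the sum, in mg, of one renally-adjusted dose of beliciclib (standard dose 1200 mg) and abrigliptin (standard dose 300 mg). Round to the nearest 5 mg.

705 mg

CrCl = (140 − 64) × 80.7 / (72 × 1.7) = 6133.2 / 122.40 ≈ 50.1 mL/min
CrCl ≈ 50 mL/min.
beliciclib: 25–59 mL/min → 42% of 1200 mg = 504 mg.
abrigliptin: 35–79 mL/min → 67% of 300 mg = 201 mg.
Total = 504 + 201 = 705 mg.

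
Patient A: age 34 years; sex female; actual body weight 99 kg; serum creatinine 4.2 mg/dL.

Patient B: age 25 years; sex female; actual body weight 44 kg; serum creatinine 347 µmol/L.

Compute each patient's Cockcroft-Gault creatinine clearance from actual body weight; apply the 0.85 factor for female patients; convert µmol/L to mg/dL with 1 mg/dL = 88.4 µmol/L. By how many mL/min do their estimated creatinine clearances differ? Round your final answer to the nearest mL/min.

Patient A: CrCl = (140 − 34) × 99 / (72 × 4.2) × 0.85 = 10494.0 / 302.40 × 0.85 ≈ 29.5 mL/min
Patient B: SCr = 347 / 88.4 = 3.925 mg/dL
Patient B: CrCl = (140 − 25) × 44 / (72 × 3.925) × 0.85 = 5060.0 / 282.60 × 0.85 ≈ 15.2 mL/min
|29.5 − 15.2| = 14.3 mL/min

14 mL/min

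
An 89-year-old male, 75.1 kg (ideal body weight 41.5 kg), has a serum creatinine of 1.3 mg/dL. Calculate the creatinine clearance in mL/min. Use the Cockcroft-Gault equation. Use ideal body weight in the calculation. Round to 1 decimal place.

CrCl = (140 − 89) × 41.5 / (72 × 1.3) = 2116.5 / 93.60 ≈ 22.6 mL/min

22.6 mL/min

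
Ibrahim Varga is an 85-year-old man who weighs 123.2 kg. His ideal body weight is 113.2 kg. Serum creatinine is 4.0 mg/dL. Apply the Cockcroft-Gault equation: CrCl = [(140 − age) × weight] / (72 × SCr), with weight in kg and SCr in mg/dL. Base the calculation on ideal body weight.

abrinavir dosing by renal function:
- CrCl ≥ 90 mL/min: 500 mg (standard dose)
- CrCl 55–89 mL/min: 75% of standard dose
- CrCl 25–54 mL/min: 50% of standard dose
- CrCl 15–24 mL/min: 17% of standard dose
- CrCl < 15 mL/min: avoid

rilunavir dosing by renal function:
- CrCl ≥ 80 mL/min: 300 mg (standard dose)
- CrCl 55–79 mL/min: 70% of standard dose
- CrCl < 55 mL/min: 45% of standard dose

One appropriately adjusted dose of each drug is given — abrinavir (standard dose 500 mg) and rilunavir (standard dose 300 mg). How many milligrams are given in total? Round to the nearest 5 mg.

CrCl = (140 − 85) × 113.2 / (72 × 4) = 6226.0 / 288.00 ≈ 21.6 mL/min
CrCl ≈ 22 mL/min.
abrinavir: 15–24 mL/min → 17% of 500 mg = 85 mg.
rilunavir: < 55 mL/min → 45% of 300 mg = 135 mg.
Total = 85 + 135 = 220 mg.

220 mg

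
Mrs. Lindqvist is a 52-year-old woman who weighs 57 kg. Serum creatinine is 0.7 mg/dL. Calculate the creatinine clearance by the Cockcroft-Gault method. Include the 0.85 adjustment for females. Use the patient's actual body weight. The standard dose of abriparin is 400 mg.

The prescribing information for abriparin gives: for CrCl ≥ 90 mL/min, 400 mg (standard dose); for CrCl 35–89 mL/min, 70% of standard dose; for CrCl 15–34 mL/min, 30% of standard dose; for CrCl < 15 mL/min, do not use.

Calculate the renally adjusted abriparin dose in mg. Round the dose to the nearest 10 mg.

CrCl = (140 − 52) × 57 / (72 × 0.7) × 0.85 = 5016.0 / 50.40 × 0.85 ≈ 84.6 mL/min
CrCl ≈ 85 mL/min → bracket 35–89 mL/min.
70% of 400 mg = 280 mg

280 mg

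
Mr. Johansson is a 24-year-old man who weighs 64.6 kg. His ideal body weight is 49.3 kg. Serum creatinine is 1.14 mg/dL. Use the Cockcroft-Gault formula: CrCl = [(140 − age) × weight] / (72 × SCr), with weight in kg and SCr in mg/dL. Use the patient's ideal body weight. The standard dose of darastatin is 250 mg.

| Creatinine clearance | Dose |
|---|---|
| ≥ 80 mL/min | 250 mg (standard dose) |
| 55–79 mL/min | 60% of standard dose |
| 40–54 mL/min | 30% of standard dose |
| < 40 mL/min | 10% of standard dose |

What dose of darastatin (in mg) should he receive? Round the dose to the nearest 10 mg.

CrCl = (140 − 24) × 49.3 / (72 × 1.14) = 5718.8 / 82.08 ≈ 69.7 mL/min
CrCl ≈ 70 mL/min → bracket 55–79 mL/min.
60% of 250 mg = 150 mg

150 mg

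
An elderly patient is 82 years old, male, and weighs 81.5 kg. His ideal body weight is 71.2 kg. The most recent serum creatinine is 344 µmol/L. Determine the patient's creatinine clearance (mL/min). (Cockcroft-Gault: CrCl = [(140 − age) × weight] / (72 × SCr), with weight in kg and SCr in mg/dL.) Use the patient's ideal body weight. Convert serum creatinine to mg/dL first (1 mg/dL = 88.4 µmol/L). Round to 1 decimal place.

14.7 mL/min

SCr = 344 / 88.4 = 3.891 mg/dL
CrCl = (140 − 82) × 71.2 / (72 × 3.891) = 4129.6 / 280.15 ≈ 14.7 mL/min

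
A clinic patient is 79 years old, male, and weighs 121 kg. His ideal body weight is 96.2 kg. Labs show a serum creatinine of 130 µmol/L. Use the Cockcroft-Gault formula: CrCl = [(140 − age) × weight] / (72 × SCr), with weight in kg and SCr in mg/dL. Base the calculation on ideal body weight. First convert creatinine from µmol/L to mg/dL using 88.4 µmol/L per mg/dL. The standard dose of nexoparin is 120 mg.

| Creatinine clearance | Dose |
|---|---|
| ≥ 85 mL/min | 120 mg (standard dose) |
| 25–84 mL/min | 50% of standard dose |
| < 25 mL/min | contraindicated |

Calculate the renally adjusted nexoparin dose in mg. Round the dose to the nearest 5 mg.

60 mg

SCr = 130 / 88.4 = 1.471 mg/dL
CrCl = (140 − 79) × 96.2 / (72 × 1.471) = 5868.2 / 105.91 ≈ 55.4 mL/min
CrCl ≈ 55 mL/min → bracket 25–84 mL/min.
50% of 120 mg = 60 mg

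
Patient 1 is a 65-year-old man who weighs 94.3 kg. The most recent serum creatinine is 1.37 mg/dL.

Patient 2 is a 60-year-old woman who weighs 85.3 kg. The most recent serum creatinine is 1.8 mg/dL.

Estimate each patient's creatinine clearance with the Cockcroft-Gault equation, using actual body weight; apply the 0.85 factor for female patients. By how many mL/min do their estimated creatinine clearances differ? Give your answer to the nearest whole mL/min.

Patient 1: CrCl = (140 − 65) × 94.3 / (72 × 1.37) = 7072.5 / 98.64 ≈ 71.7 mL/min
Patient 2: CrCl = (140 − 60) × 85.3 / (72 × 1.8) × 0.85 = 6824.0 / 129.60 × 0.85 ≈ 44.8 mL/min
|71.7 − 44.8| = 26.9 mL/min

27 mL/min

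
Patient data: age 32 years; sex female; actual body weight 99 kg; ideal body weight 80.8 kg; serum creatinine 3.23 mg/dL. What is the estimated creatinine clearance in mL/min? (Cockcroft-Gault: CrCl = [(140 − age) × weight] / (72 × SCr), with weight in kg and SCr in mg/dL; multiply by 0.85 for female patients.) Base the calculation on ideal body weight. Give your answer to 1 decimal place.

CrCl = (140 − 32) × 80.8 / (72 × 3.23) × 0.85 = 8726.4 / 232.56 × 0.85 ≈ 31.9 mL/min

31.9 mL/min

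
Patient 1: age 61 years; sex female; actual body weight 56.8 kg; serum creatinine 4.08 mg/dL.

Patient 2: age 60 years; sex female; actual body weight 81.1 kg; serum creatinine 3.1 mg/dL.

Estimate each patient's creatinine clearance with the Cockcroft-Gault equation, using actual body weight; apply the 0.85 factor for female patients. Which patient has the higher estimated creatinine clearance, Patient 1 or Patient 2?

Patient 2

Patient 1: CrCl = (140 − 61) × 56.8 / (72 × 4.08) × 0.85 = 4487.2 / 293.76 × 0.85 ≈ 13.0 mL/min
Patient 2: CrCl = (140 − 60) × 81.1 / (72 × 3.1) × 0.85 = 6488.0 / 223.20 × 0.85 ≈ 24.7 mL/min
13.0 vs 24.7 mL/min → Patient 2 is higher.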